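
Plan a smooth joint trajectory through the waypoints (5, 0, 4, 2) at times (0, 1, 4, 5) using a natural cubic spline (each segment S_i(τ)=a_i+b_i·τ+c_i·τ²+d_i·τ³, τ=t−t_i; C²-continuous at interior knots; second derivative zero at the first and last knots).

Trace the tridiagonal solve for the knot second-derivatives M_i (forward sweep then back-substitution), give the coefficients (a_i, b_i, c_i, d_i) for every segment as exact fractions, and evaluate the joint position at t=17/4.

Δ: Δ0=-5, Δ1=4/3, Δ2=-2
row 1: diag=8, rhs=38; c'=3/8, d'=19/4
row 2: denom=8−3·3/8=55/8; d'=(-20−3·19/4)/(55/8)=-274/55
back: M2=-274/55
back: M1=19/4−3/8·-274/55=364/55
M: M0=0, M1=364/55, M2=-274/55, M3=0
seg 0: a=5, c=M0/2=0, d=(M1−M0)/(6·1)=182/165, b=Δ0−h0·(2M0+M1)/6=-1007/165
seg 1: a=0, c=M1/2=182/55, d=(M2−M1)/(6·3)=-29/45, b=Δ1−h1·(2M1+M2)/6=-461/165
seg 2: a=4, c=M2/2=-137/55, d=(M3−M2)/(6·1)=137/165, b=Δ2−h2·(2M2+M3)/6=-56/165
t_q=17/4 → seg 2, τ=1/4; S=4+-56/165·τ+-137/55·τ²+137/165·τ³=13279/3520

  seg 0: a=5 b=-1007/165 c=0 d=182/165
  seg 1: a=0 b=-461/165 c=182/55 d=-29/45
  seg 2: a=4 b=-56/165 c=-137/55 d=137/165
S(17/4) = 13279/3520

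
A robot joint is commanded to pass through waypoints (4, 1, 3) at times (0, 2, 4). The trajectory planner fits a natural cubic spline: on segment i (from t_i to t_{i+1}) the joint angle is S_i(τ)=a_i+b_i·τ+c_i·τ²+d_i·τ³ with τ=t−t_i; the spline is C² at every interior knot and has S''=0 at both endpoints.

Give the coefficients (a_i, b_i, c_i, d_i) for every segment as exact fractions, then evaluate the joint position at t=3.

Δ: Δ0=-3/2, Δ1=1
row 1: diag=8, rhs=15; c'=1/4, d'=15/8
back: M1=15/8
M: M0=0, M1=15/8, M2=0
seg 0: a=4, c=M0/2=0, d=(M1−M0)/(6·2)=5/32, b=Δ0−h0·(2M0+M1)/6=-17/8
seg 1: a=1, c=M1/2=15/16, d=(M2−M1)/(6·2)=-5/32, b=Δ1−h1·(2M1+M2)/6=-1/4
t_q=3 → seg 1, τ=1; S=1+-1/4·τ+15/16·τ²+-5/32·τ³=49/32

  seg 0: a=4 b=-17/8 c=0 d=5/32
  seg 1: a=1 b=-1/4 c=15/16 d=-5/32
S(3) = 49/32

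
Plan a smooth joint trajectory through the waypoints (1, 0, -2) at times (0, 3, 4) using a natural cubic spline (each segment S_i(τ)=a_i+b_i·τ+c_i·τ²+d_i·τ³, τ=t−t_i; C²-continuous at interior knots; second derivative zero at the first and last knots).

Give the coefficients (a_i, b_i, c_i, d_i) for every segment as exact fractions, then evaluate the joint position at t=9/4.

  seg 0: a=1 b=7/24 c=0 d=-5/72
  seg 1: a=0 b=-19/12 c=-5/8 d=5/24
S(9/4) = 443/512

Δ: Δ0=-1/3, Δ1=-2
row 1: diag=8, rhs=-10; c'=1/8, d'=-5/4
back: M1=-5/4
M: M0=0, M1=-5/4, M2=0
seg 0: a=1, c=M0/2=0, d=(M1−M0)/(6·3)=-5/72, b=Δ0−h0·(2M0+M1)/6=7/24
seg 1: a=0, c=M1/2=-5/8, d=(M2−M1)/(6·1)=5/24, b=Δ1−h1·(2M1+M2)/6=-19/12
t_q=9/4 → seg 0, τ=9/4; S=1+7/24·τ+0·τ²+-5/72·τ³=443/512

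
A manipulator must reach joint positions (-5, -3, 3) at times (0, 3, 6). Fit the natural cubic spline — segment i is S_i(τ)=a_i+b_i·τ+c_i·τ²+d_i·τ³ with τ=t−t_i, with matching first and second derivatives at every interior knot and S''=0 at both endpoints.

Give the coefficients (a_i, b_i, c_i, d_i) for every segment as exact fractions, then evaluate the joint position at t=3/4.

Δ: Δ0=2/3, Δ1=2
row 1: diag=12, rhs=8; c'=1/4, d'=2/3
back: M1=2/3
M: M0=0, M1=2/3, M2=0
seg 0: a=-5, c=M0/2=0, d=(M1−M0)/(6·3)=1/27, b=Δ0−h0·(2M0+M1)/6=1/3
seg 1: a=-3, c=M1/2=1/3, d=(M2−M1)/(6·3)=-1/27, b=Δ1−h1·(2M1+M2)/6=4/3
t_q=3/4 → seg 0, τ=3/4; S=-5+1/3·τ+0·τ²+1/27·τ³=-303/64

  seg 0: a=-5 b=1/3 c=0 d=1/27
  seg 1: a=-3 b=4/3 c=1/3 d=-1/27
S(3/4) = -303/64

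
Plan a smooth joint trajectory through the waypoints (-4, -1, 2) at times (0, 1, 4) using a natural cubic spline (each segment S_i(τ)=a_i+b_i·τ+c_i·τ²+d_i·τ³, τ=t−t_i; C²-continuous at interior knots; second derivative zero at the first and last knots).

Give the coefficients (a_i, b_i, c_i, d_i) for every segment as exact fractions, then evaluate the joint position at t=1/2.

  seg 0: a=-4 b=13/4 c=0 d=-1/4
  seg 1: a=-1 b=5/2 c=-3/4 d=1/12
S(1/2) = -77/32

Δ: Δ0=3, Δ1=1
row 1: diag=8, rhs=-12; c'=3/8, d'=-3/2
back: M1=-3/2
M: M0=0, M1=-3/2, M2=0
seg 0: a=-4, c=M0/2=0, d=(M1−M0)/(6·1)=-1/4, b=Δ0−h0·(2M0+M1)/6=13/4
seg 1: a=-1, c=M1/2=-3/4, d=(M2−M1)/(6·3)=1/12, b=Δ1−h1·(2M1+M2)/6=5/2
t_q=1/2 → seg 0, τ=1/2; S=-4+13/4·τ+0·τ²+-1/4·τ³=-77/32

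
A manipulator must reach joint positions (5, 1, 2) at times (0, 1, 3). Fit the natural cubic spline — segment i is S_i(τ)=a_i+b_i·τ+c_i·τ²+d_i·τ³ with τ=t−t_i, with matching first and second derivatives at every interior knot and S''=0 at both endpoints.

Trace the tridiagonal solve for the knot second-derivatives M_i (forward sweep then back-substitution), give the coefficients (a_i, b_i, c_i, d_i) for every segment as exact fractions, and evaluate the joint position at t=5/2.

  seg 0: a=5 b=-19/4 c=0 d=3/4
  seg 1: a=1 b=-5/2 c=9/4 d=-3/8
S(5/2) = 67/64

Δ: Δ0=-4, Δ1=1/2
row 1: diag=6, rhs=27; c'=1/3, d'=9/2
back: M1=9/2
M: M0=0, M1=9/2, M2=0
seg 0: a=5, c=M0/2=0, d=(M1−M0)/(6·1)=3/4, b=Δ0−h0·(2M0+M1)/6=-19/4
seg 1: a=1, c=M1/2=9/4, d=(M2−M1)/(6·2)=-3/8, b=Δ1−h1·(2M1+M2)/6=-5/2
t_q=5/2 → seg 1, τ=3/2; S=1+-5/2·τ+9/4·τ²+-3/8·τ³=67/64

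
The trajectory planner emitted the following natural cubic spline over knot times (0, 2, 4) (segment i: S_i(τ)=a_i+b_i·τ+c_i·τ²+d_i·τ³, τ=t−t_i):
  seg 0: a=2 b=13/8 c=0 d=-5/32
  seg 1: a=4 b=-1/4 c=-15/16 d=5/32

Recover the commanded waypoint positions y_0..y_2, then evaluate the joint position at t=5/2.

y_0=2 y_1=4 y_2=1
S(5/2) = 937/256

y_0 = S_0(0) = a_0 = 2
y_1 = S_1(0) = a_1 = 4
y_2 = S_1(2) = 1
t_q=5/2 is in segment 1 (τ=1/2); S_1(τ)=937/256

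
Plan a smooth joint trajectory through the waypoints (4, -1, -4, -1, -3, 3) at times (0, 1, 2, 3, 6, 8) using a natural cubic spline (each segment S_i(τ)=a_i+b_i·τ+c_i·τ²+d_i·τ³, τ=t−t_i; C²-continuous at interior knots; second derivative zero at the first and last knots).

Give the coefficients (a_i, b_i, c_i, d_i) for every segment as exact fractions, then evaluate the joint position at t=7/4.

  seg 0: a=4 b=-15598/3075 c=0 d=223/3075
  seg 1: a=-1 b=-14929/3075 c=223/1025 d=1007/615
  seg 2: a=-4 b=1514/3075 c=5258/1025 d=-8063/3075
  seg 3: a=-1 b=8873/3075 c=-561/205 d=4774/9225
  seg 4: a=-3 b=1349/3075 c=1969/1025 d=-1969/6150
S(7/4) = -251121/65600

Δ: Δ0=-5, Δ1=-3, Δ2=3, Δ3=-2/3, Δ4=3
row 1: diag=4, rhs=12; c'=1/4, d'=3
row 2: denom=4−1·1/4=15/4; d'=(36−1·3)/(15/4)=44/5
row 3: denom=8−1·4/15=116/15; d'=(-22−1·44/5)/(116/15)=-231/58
row 4: denom=10−3·45/116=1025/116; d'=(22−3·-231/58)/(1025/116)=3938/1025
back: M4=3938/1025
back: M3=-231/58−45/116·3938/1025=-1122/205
back: M2=44/5−4/15·-1122/205=10516/1025
back: M1=3−1/4·10516/1025=446/1025
M: M0=0, M1=446/1025, M2=10516/1025, M3=-1122/205, M4=3938/1025, M5=0
seg 0: a=4, c=M0/2=0, d=(M1−M0)/(6·1)=223/3075, b=Δ0−h0·(2M0+M1)/6=-15598/3075
seg 1: a=-1, c=M1/2=223/1025, d=(M2−M1)/(6·1)=1007/615, b=Δ1−h1·(2M1+M2)/6=-14929/3075
seg 2: a=-4, c=M2/2=5258/1025, d=(M3−M2)/(6·1)=-8063/3075, b=Δ2−h2·(2M2+M3)/6=1514/3075
seg 3: a=-1, c=M3/2=-561/205, d=(M4−M3)/(6·3)=4774/9225, b=Δ3−h3·(2M3+M4)/6=8873/3075
seg 4: a=-3, c=M4/2=1969/1025, d=(M5−M4)/(6·2)=-1969/6150, b=Δ4−h4·(2M4+M5)/6=1349/3075
t_q=7/4 → seg 1, τ=3/4; S=-1+-14929/3075·τ+223/1025·τ²+1007/615·τ³=-251121/65600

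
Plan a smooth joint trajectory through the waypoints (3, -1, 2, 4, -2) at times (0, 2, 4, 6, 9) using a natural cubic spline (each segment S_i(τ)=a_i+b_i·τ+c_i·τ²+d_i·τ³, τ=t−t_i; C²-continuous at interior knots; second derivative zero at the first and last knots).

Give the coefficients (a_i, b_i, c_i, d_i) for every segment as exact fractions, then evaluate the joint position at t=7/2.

  seg 0: a=3 b=-208/71 c=0 d=33/142
  seg 1: a=-1 b=-10/71 c=99/71 d=-163/568
  seg 2: a=2 b=283/142 c=-93/284 d=-6/71
  seg 3: a=4 b=-47/142 c=-237/284 d=79/852
S(7/2) = 4351/4544

Δ: Δ0=-2, Δ1=3/2, Δ2=1, Δ3=-2
row 1: diag=8, rhs=21; c'=1/4, d'=21/8
row 2: denom=8−2·1/4=15/2; d'=(-3−2·21/8)/(15/2)=-11/10
row 3: denom=10−2·4/15=142/15; d'=(-18−2·-11/10)/(142/15)=-237/142
back: M3=-237/142
back: M2=-11/10−4/15·-237/142=-93/142
back: M1=21/8−1/4·-93/142=198/71
M: M0=0, M1=198/71, M2=-93/142, M3=-237/142, M4=0
seg 0: a=3, c=M0/2=0, d=(M1−M0)/(6·2)=33/142, b=Δ0−h0·(2M0+M1)/6=-208/71
seg 1: a=-1, c=M1/2=99/71, d=(M2−M1)/(6·2)=-163/568, b=Δ1−h1·(2M1+M2)/6=-10/71
seg 2: a=2, c=M2/2=-93/284, d=(M3−M2)/(6·2)=-6/71, b=Δ2−h2·(2M2+M3)/6=283/142
seg 3: a=4, c=M3/2=-237/284, d=(M4−M3)/(6·3)=79/852, b=Δ3−h3·(2M3+M4)/6=-47/142
t_q=7/2 → seg 1, τ=3/2; S=-1+-10/71·τ+99/71·τ²+-163/568·τ³=4351/4544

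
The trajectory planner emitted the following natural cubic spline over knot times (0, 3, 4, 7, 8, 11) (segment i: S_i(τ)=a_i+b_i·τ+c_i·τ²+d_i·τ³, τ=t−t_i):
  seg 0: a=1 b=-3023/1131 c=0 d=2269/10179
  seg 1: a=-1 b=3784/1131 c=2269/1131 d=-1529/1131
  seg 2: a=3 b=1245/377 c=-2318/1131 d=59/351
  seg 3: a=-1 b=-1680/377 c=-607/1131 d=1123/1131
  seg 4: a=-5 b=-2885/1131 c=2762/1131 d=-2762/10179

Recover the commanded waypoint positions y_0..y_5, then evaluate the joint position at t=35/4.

y_0=1 y_1=-1 y_2=3 y_3=-1 y_4=-5 y_5=2
S(35/4) = -68209/12064

y_0 = S_0(0) = a_0 = 1
y_1 = S_1(0) = a_1 = -1
y_2 = S_2(0) = a_2 = 3
y_3 = S_3(0) = a_3 = -1
y_4 = S_4(0) = a_4 = -5
y_5 = S_4(3) = 2
t_q=35/4 is in segment 4 (τ=3/4); S_4(τ)=-68209/12064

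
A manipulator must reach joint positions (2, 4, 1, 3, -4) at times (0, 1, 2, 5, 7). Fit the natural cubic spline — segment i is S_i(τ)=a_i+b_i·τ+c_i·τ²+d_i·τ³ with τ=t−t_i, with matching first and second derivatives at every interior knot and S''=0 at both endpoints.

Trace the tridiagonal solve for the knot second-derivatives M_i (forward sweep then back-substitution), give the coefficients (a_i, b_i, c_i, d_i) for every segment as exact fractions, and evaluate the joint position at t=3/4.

  seg 0: a=2 b=5713/1644 c=0 d=-2425/1644
  seg 1: a=4 b=-781/822 c=-2425/548 d=3905/1644
  seg 2: a=1 b=-4397/1644 c=370/137 d=-2609/4932
  seg 3: a=3 b=-619/822 c=-1129/548 d=1129/3288
S(3/4) = 139727/35072

Δ: Δ0=2, Δ1=-3, Δ2=2/3, Δ3=-7/2
row 1: diag=4, rhs=-30; c'=1/4, d'=-15/2
row 2: denom=8−1·1/4=31/4; d'=(22−1·-15/2)/(31/4)=118/31
row 3: denom=10−3·12/31=274/31; d'=(-25−3·118/31)/(274/31)=-1129/274
back: M3=-1129/274
back: M2=118/31−12/31·-1129/274=740/137
back: M1=-15/2−1/4·740/137=-2425/274
M: M0=0, M1=-2425/274, M2=740/137, M3=-1129/274, M4=0
seg 0: a=2, c=M0/2=0, d=(M1−M0)/(6·1)=-2425/1644, b=Δ0−h0·(2M0+M1)/6=5713/1644
seg 1: a=4, c=M1/2=-2425/548, d=(M2−M1)/(6·1)=3905/1644, b=Δ1−h1·(2M1+M2)/6=-781/822
seg 2: a=1, c=M2/2=370/137, d=(M3−M2)/(6·3)=-2609/4932, b=Δ2−h2·(2M2+M3)/6=-4397/1644
seg 3: a=3, c=M3/2=-1129/548, d=(M4−M3)/(6·2)=1129/3288, b=Δ3−h3·(2M3+M4)/6=-619/822
t_q=3/4 → seg 0, τ=3/4; S=2+5713/1644·τ+0·τ²+-2425/1644·τ³=139727/35072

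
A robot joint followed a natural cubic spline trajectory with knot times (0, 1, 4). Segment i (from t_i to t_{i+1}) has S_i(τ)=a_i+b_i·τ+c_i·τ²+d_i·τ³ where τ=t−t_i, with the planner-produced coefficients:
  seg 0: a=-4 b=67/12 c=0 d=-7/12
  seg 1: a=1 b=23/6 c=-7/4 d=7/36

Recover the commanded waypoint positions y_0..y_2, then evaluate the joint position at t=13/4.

y_0=-4 y_1=1 y_2=2
S(13/4) = 763/256

y_0 = S_0(0) = a_0 = -4
y_1 = S_1(0) = a_1 = 1
y_2 = S_1(3) = 2
t_q=13/4 is in segment 1 (τ=9/4); S_1(τ)=763/256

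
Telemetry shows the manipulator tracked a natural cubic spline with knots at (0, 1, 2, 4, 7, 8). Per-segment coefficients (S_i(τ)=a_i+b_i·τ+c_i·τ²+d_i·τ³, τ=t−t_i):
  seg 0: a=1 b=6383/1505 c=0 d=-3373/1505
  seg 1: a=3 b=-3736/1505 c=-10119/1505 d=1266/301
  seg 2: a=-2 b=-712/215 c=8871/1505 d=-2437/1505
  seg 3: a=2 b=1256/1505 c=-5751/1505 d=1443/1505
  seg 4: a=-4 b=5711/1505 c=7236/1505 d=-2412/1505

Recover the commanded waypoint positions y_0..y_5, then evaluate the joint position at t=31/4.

y_0 = S_0(0) = a_0 = 1
y_1 = S_1(0) = a_1 = 3
y_2 = S_2(0) = a_2 = -2
y_3 = S_3(0) = a_3 = 2
y_4 = S_4(0) = a_4 = -4
y_5 = S_4(1) = 3
t_q=31/4 is in segment 4 (τ=3/4); S_4(τ)=4211/4816

y_0=1 y_1=3 y_2=-2 y_3=2 y_4=-4 y_5=3
S(31/4) = 4211/4816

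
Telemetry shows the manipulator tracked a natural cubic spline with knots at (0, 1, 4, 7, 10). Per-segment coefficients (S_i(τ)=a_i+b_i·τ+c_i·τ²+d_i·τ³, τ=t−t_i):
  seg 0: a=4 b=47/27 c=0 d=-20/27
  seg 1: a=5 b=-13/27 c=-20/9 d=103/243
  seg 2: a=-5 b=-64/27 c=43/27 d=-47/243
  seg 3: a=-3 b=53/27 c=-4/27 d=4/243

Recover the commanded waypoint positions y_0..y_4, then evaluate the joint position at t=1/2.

y_0=4 y_1=5 y_2=-5 y_3=-3 y_4=2
S(1/2) = 43/9

y_0 = S_0(0) = a_0 = 4
y_1 = S_1(0) = a_1 = 5
y_2 = S_2(0) = a_2 = -5
y_3 = S_3(0) = a_3 = -3
y_4 = S_3(3) = 2
t_q=1/2 is in segment 0 (τ=1/2); S_0(τ)=43/9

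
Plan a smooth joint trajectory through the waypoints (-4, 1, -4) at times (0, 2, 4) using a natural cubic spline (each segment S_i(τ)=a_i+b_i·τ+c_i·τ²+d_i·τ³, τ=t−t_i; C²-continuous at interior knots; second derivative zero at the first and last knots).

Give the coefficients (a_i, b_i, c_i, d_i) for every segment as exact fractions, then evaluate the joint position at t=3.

  seg 0: a=-4 b=15/4 c=0 d=-5/16
  seg 1: a=1 b=0 c=-15/8 d=5/16
S(3) = -9/16

Δ: Δ0=5/2, Δ1=-5/2
row 1: diag=8, rhs=-30; c'=1/4, d'=-15/4
back: M1=-15/4
M: M0=0, M1=-15/4, M2=0
seg 0: a=-4, c=M0/2=0, d=(M1−M0)/(6·2)=-5/16, b=Δ0−h0·(2M0+M1)/6=15/4
seg 1: a=1, c=M1/2=-15/8, d=(M2−M1)/(6·2)=5/16, b=Δ1−h1·(2M1+M2)/6=0
t_q=3 → seg 1, τ=1; S=1+0·τ+-15/8·τ²+5/16·τ³=-9/16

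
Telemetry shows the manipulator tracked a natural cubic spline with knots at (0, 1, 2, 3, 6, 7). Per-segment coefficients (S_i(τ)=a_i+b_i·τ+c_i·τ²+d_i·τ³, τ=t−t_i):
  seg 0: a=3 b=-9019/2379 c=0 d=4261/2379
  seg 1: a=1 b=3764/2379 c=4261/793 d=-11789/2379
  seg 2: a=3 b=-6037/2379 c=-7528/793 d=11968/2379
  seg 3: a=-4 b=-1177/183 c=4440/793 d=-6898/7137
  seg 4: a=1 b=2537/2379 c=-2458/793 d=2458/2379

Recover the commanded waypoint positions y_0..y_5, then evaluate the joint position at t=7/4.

y_0=3 y_1=1 y_2=3 y_3=-4 y_4=1 y_5=0
S(7/4) = 158271/50752

y_0 = S_0(0) = a_0 = 3
y_1 = S_1(0) = a_1 = 1
y_2 = S_2(0) = a_2 = 3
y_3 = S_3(0) = a_3 = -4
y_4 = S_4(0) = a_4 = 1
y_5 = S_4(1) = 0
t_q=7/4 is in segment 1 (τ=3/4); S_1(τ)=158271/50752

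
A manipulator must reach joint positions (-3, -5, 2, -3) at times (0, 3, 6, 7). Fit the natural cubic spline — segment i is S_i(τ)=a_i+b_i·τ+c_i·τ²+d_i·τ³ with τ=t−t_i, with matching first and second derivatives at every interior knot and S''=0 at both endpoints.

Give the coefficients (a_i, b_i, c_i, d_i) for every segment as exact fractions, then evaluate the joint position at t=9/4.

Δ: Δ0=-2/3, Δ1=7/3, Δ2=-5
row 1: diag=12, rhs=18; c'=1/4, d'=3/2
row 2: denom=8−3·1/4=29/4; d'=(-44−3·3/2)/(29/4)=-194/29
back: M2=-194/29
back: M1=3/2−1/4·-194/29=92/29
M: M0=0, M1=92/29, M2=-194/29, M3=0
seg 0: a=-3, c=M0/2=0, d=(M1−M0)/(6·3)=46/261, b=Δ0−h0·(2M0+M1)/6=-196/87
seg 1: a=-5, c=M1/2=46/29, d=(M2−M1)/(6·3)=-143/261, b=Δ1−h1·(2M1+M2)/6=218/87
seg 2: a=2, c=M2/2=-97/29, d=(M3−M2)/(6·1)=97/87, b=Δ2−h2·(2M2+M3)/6=-241/87
t_q=9/4 → seg 0, τ=9/4; S=-3+-196/87·τ+0·τ²+46/261·τ³=-5625/928

  seg 0: a=-3 b=-196/87 c=0 d=46/261
  seg 1: a=-5 b=218/87 c=46/29 d=-143/261
  seg 2: a=2 b=-241/87 c=-97/29 d=97/87
S(9/4) = -5625/928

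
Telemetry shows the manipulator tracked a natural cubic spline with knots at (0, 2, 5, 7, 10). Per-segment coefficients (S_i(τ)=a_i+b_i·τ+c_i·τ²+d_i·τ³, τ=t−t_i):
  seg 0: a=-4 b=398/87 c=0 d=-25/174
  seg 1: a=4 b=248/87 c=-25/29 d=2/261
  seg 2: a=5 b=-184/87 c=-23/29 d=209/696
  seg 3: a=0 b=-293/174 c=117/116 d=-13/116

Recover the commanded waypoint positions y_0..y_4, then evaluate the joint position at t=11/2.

y_0 = S_0(0) = a_0 = -4
y_1 = S_1(0) = a_1 = 4
y_2 = S_2(0) = a_2 = 5
y_3 = S_3(0) = a_3 = 0
y_4 = S_3(3) = 1
t_q=11/2 is in segment 2 (τ=1/2); S_2(τ)=7019/1856

y_0=-4 y_1=4 y_2=5 y_3=0 y_4=1
S(11/2) = 7019/1856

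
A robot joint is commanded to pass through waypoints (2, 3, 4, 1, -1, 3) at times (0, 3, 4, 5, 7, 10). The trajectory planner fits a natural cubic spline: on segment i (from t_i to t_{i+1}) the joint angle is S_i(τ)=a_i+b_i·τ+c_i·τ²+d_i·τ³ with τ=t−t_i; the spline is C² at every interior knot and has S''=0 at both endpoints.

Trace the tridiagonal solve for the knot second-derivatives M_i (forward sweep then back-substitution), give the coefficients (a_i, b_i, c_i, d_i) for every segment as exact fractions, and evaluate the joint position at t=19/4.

Δ: Δ0=1/3, Δ1=1, Δ2=-3, Δ3=-1, Δ4=4/3
row 1: diag=8, rhs=4; c'=1/8, d'=1/2
row 2: denom=4−1·1/8=31/8; d'=(-24−1·1/2)/(31/8)=-196/31
row 3: denom=6−1·8/31=178/31; d'=(12−1·-196/31)/(178/31)=284/89
row 4: denom=10−2·31/89=828/89; d'=(14−2·284/89)/(828/89)=113/138
back: M4=113/138
back: M3=284/89−31/89·113/138=401/138
back: M2=-196/31−8/31·401/138=-488/69
back: M1=1/2−1/8·-488/69=191/138
M: M0=0, M1=191/138, M2=-488/69, M3=401/138, M4=113/138, M5=0
seg 0: a=2, c=M0/2=0, d=(M1−M0)/(6·3)=191/2484, b=Δ0−h0·(2M0+M1)/6=-33/92
seg 1: a=3, c=M1/2=191/276, d=(M2−M1)/(6·1)=-389/276, b=Δ1−h1·(2M1+M2)/6=79/46
seg 2: a=4, c=M2/2=-244/69, d=(M3−M2)/(6·1)=153/92, b=Δ2−h2·(2M2+M3)/6=-311/276
seg 3: a=1, c=M3/2=401/276, d=(M4−M3)/(6·2)=-4/23, b=Δ3−h3·(2M3+M4)/6=-443/138
seg 4: a=-1, c=M4/2=113/276, d=(M5−M4)/(6·3)=-113/2484, b=Δ4−h4·(2M4+M5)/6=71/138
t_q=19/4 → seg 2, τ=3/4; S=4+-311/276·τ+-244/69·τ²+153/92·τ³=10995/5888

  seg 0: a=2 b=-33/92 c=0 d=191/2484
  seg 1: a=3 b=79/46 c=191/276 d=-389/276
  seg 2: a=4 b=-311/276 c=-244/69 d=153/92
  seg 3: a=1 b=-443/138 c=401/276 d=-4/23
  seg 4: a=-1 b=71/138 c=113/276 d=-113/2484
S(19/4) = 10995/5888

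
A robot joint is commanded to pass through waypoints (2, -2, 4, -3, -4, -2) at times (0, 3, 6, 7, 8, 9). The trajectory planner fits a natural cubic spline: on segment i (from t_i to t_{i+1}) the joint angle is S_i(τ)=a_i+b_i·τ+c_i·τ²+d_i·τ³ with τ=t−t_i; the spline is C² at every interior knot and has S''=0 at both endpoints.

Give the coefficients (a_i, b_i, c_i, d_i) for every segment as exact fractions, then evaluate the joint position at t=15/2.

  seg 0: a=2 b=-4240/1257 c=0 d=2564/11313
  seg 1: a=-2 b=3452/1257 c=2564/1257 d=-8630/11313
  seg 2: a=4 b=-7054/1257 c=-2022/419 d=4321/1257
  seg 3: a=-3 b=-6223/1257 c=2299/419 d=-1931/1257
  seg 4: a=-4 b=1778/1257 c=368/419 d=-368/1257
S(15/2) = -14399/3352

Δ: Δ0=-4/3, Δ1=2, Δ2=-7, Δ3=-1, Δ4=2
row 1: diag=12, rhs=20; c'=1/4, d'=5/3
row 2: denom=8−3·1/4=29/4; d'=(-54−3·5/3)/(29/4)=-236/29
row 3: denom=4−1·4/29=112/29; d'=(36−1·-236/29)/(112/29)=80/7
row 4: denom=4−1·29/112=419/112; d'=(18−1·80/7)/(419/112)=736/419
back: M4=736/419
back: M3=80/7−29/112·736/419=4598/419
back: M2=-236/29−4/29·4598/419=-4044/419
back: M1=5/3−1/4·-4044/419=5128/1257
M: M0=0, M1=5128/1257, M2=-4044/419, M3=4598/419, M4=736/419, M5=0
seg 0: a=2, c=M0/2=0, d=(M1−M0)/(6·3)=2564/11313, b=Δ0−h0·(2M0+M1)/6=-4240/1257
seg 1: a=-2, c=M1/2=2564/1257, d=(M2−M1)/(6·3)=-8630/11313, b=Δ1−h1·(2M1+M2)/6=3452/1257
seg 2: a=4, c=M2/2=-2022/419, d=(M3−M2)/(6·1)=4321/1257, b=Δ2−h2·(2M2+M3)/6=-7054/1257
seg 3: a=-3, c=M3/2=2299/419, d=(M4−M3)/(6·1)=-1931/1257, b=Δ3−h3·(2M3+M4)/6=-6223/1257
seg 4: a=-4, c=M4/2=368/419, d=(M5−M4)/(6·1)=-368/1257, b=Δ4−h4·(2M4+M5)/6=1778/1257
t_q=15/2 → seg 3, τ=1/2; S=-3+-6223/1257·τ+2299/419·τ²+-1931/1257·τ³=-14399/3352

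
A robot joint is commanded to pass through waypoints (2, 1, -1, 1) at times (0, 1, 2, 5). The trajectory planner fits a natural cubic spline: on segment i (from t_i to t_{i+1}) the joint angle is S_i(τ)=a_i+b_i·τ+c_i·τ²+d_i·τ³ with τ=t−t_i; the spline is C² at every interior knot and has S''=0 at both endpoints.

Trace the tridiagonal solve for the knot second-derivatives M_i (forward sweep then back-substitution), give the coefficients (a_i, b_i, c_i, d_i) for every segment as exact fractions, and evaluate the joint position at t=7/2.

  seg 0: a=2 b=-61/93 c=0 d=-32/93
  seg 1: a=1 b=-157/93 c=-32/31 d=67/93
  seg 2: a=-1 b=-148/93 c=35/31 d=-35/279
S(7/2) = -315/248

Δ: Δ0=-1, Δ1=-2, Δ2=2/3
row 1: diag=4, rhs=-6; c'=1/4, d'=-3/2
row 2: denom=8−1·1/4=31/4; d'=(16−1·-3/2)/(31/4)=70/31
back: M2=70/31
back: M1=-3/2−1/4·70/31=-64/31
M: M0=0, M1=-64/31, M2=70/31, M3=0
seg 0: a=2, c=M0/2=0, d=(M1−M0)/(6·1)=-32/93, b=Δ0−h0·(2M0+M1)/6=-61/93
seg 1: a=1, c=M1/2=-32/31, d=(M2−M1)/(6·1)=67/93, b=Δ1−h1·(2M1+M2)/6=-157/93
seg 2: a=-1, c=M2/2=35/31, d=(M3−M2)/(6·3)=-35/279, b=Δ2−h2·(2M2+M3)/6=-148/93
t_q=7/2 → seg 2, τ=3/2; S=-1+-148/93·τ+35/31·τ²+-35/279·τ³=-315/248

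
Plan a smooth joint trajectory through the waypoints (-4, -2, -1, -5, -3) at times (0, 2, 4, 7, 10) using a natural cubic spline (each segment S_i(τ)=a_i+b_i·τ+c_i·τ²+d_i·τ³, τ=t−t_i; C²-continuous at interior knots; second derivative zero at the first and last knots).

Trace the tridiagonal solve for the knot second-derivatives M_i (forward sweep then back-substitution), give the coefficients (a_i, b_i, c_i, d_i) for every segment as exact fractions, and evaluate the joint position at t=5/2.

  seg 0: a=-4 b=839/840 c=0 d=1/3360
  seg 1: a=-2 b=421/420 c=1/560 d=-85/672
  seg 2: a=-1 b=-61/120 c=-53/70 d=9/56
  seg 3: a=-5 b=-299/420 c=193/280 d=-193/2520
S(5/2) = -13567/8960

Δ: Δ0=1, Δ1=1/2, Δ2=-4/3, Δ3=2/3
row 1: diag=8, rhs=-3; c'=1/4, d'=-3/8
row 2: denom=10−2·1/4=19/2; d'=(-11−2·-3/8)/(19/2)=-41/38
row 3: denom=12−3·6/19=210/19; d'=(12−3·-41/38)/(210/19)=193/140
back: M3=193/140
back: M2=-41/38−6/19·193/140=-53/35
back: M1=-3/8−1/4·-53/35=1/280
M: M0=0, M1=1/280, M2=-53/35, M3=193/140, M4=0
seg 0: a=-4, c=M0/2=0, d=(M1−M0)/(6·2)=1/3360, b=Δ0−h0·(2M0+M1)/6=839/840
seg 1: a=-2, c=M1/2=1/560, d=(M2−M1)/(6·2)=-85/672, b=Δ1−h1·(2M1+M2)/6=421/420
seg 2: a=-1, c=M2/2=-53/70, d=(M3−M2)/(6·3)=9/56, b=Δ2−h2·(2M2+M3)/6=-61/120
seg 3: a=-5, c=M3/2=193/280, d=(M4−M3)/(6·3)=-193/2520, b=Δ3−h3·(2M3+M4)/6=-299/420
t_q=5/2 → seg 1, τ=1/2; S=-2+421/420·τ+1/560·τ²+-85/672·τ³=-13567/8960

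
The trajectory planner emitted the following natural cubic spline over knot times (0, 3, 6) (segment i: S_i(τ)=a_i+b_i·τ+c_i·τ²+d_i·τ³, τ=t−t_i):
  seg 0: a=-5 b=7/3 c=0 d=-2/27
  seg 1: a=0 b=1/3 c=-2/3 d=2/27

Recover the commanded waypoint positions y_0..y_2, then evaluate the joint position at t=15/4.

y_0 = S_0(0) = a_0 = -5
y_1 = S_1(0) = a_1 = 0
y_2 = S_1(3) = -3
t_q=15/4 is in segment 1 (τ=3/4); S_1(τ)=-3/32

y_0=-5 y_1=0 y_2=-3
S(15/4) = -3/32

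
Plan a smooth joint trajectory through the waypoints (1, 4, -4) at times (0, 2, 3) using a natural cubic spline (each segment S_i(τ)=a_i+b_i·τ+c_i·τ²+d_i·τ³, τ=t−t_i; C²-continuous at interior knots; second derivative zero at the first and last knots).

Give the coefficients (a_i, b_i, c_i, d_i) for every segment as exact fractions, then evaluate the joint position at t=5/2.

Δ: Δ0=3/2, Δ1=-8
row 1: diag=6, rhs=-57; c'=1/6, d'=-19/2
back: M1=-19/2
M: M0=0, M1=-19/2, M2=0
seg 0: a=1, c=M0/2=0, d=(M1−M0)/(6·2)=-19/24, b=Δ0−h0·(2M0+M1)/6=14/3
seg 1: a=4, c=M1/2=-19/4, d=(M2−M1)/(6·1)=19/12, b=Δ1−h1·(2M1+M2)/6=-29/6
t_q=5/2 → seg 1, τ=1/2; S=4+-29/6·τ+-19/4·τ²+19/12·τ³=19/32

  seg 0: a=1 b=14/3 c=0 d=-19/24
  seg 1: a=4 b=-29/6 c=-19/4 d=19/12
S(5/2) = 19/32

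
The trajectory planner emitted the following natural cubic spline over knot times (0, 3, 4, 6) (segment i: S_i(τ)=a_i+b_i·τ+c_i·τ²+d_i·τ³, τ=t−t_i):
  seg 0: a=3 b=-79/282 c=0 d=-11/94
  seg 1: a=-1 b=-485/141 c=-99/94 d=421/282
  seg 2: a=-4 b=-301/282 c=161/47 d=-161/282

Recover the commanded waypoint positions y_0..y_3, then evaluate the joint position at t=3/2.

y_0=3 y_1=-1 y_2=-4 y_3=3
S(3/2) = 1643/752

y_0 = S_0(0) = a_0 = 3
y_1 = S_1(0) = a_1 = -1
y_2 = S_2(0) = a_2 = -4
y_3 = S_2(2) = 3
t_q=3/2 is in segment 0 (τ=3/2); S_0(τ)=1643/752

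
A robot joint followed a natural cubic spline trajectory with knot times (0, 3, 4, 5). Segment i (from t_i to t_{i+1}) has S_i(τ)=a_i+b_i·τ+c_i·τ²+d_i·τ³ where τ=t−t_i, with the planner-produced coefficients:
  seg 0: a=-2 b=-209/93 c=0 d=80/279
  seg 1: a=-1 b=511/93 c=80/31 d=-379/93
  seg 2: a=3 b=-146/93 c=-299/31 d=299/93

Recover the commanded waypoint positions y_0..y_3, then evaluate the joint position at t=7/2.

y_0 = S_0(0) = a_0 = -2
y_1 = S_1(0) = a_1 = -1
y_2 = S_2(0) = a_2 = 3
y_3 = S_2(1) = -5
t_q=7/2 is in segment 1 (τ=1/2); S_1(τ)=467/248

y_0=-2 y_1=-1 y_2=3 y_3=-5
S(7/2) = 467/248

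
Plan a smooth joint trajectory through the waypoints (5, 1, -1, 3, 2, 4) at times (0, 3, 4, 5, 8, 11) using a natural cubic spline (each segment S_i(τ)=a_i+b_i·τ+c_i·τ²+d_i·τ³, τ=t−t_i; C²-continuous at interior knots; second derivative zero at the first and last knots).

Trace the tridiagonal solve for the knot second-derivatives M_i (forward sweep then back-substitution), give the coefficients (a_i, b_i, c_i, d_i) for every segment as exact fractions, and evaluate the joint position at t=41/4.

Δ: Δ0=-4/3, Δ1=-2, Δ2=4, Δ3=-1/3, Δ4=2/3
row 1: diag=8, rhs=-4; c'=1/8, d'=-1/2
row 2: denom=4−1·1/8=31/8; d'=(36−1·-1/2)/(31/8)=292/31
row 3: denom=8−1·8/31=240/31; d'=(-26−1·292/31)/(240/31)=-183/40
row 4: denom=12−3·31/80=867/80; d'=(6−3·-183/40)/(867/80)=526/289
back: M4=526/289
back: M3=-183/40−31/80·526/289=-1526/289
back: M2=292/31−8/31·-1526/289=3116/289
back: M1=-1/2−1/8·3116/289=-534/289
M: M0=0, M1=-534/289, M2=3116/289, M3=-1526/289, M4=526/289, M5=0
seg 0: a=5, c=M0/2=0, d=(M1−M0)/(6·3)=-89/867, b=Δ0−h0·(2M0+M1)/6=-355/867
seg 1: a=1, c=M1/2=-267/289, d=(M2−M1)/(6·1)=1825/867, b=Δ1−h1·(2M1+M2)/6=-2758/867
seg 2: a=-1, c=M2/2=1558/289, d=(M3−M2)/(6·1)=-2321/867, b=Δ2−h2·(2M2+M3)/6=1115/867
seg 3: a=3, c=M3/2=-763/289, d=(M4−M3)/(6·3)=114/289, b=Δ3−h3·(2M3+M4)/6=3500/867
seg 4: a=2, c=M4/2=263/289, d=(M5−M4)/(6·3)=-263/2601, b=Δ4−h4·(2M4+M5)/6=-1000/867
t_q=41/4 → seg 4, τ=9/4; S=2+-1000/867·τ+263/289·τ²+-263/2601·τ³=52901/18496

  seg 0: a=5 b=-355/867 c=0 d=-89/867
  seg 1: a=1 b=-2758/867 c=-267/289 d=1825/867
  seg 2: a=-1 b=1115/867 c=1558/289 d=-2321/867
  seg 3: a=3 b=3500/867 c=-763/289 d=114/289
  seg 4: a=2 b=-1000/867 c=263/289 d=-263/2601
S(41/4) = 52901/18496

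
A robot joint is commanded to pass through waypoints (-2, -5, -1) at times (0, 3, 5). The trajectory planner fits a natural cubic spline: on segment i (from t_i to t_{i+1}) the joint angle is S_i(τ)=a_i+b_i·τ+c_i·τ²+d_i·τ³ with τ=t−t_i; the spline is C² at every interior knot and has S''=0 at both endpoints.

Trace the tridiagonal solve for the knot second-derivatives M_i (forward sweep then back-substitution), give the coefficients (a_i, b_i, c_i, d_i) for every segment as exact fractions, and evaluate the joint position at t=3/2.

Δ: Δ0=-1, Δ1=2
row 1: diag=10, rhs=18; c'=1/5, d'=9/5
back: M1=9/5
M: M0=0, M1=9/5, M2=0
seg 0: a=-2, c=M0/2=0, d=(M1−M0)/(6·3)=1/10, b=Δ0−h0·(2M0+M1)/6=-19/10
seg 1: a=-5, c=M1/2=9/10, d=(M2−M1)/(6·2)=-3/20, b=Δ1−h1·(2M1+M2)/6=4/5
t_q=3/2 → seg 0, τ=3/2; S=-2+-19/10·τ+0·τ²+1/10·τ³=-361/80

  seg 0: a=-2 b=-19/10 c=0 d=1/10
  seg 1: a=-5 b=4/5 c=9/10 d=-3/20
S(3/2) = -361/80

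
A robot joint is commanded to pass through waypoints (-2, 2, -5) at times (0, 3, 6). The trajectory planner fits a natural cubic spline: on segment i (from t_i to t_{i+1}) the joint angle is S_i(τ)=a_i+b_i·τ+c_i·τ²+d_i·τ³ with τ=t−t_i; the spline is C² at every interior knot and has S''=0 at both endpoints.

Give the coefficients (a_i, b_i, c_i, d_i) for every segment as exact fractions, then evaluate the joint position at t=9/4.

  seg 0: a=-2 b=9/4 c=0 d=-11/108
  seg 1: a=2 b=-1/2 c=-11/12 d=11/108
S(9/4) = 487/256

Δ: Δ0=4/3, Δ1=-7/3
row 1: diag=12, rhs=-22; c'=1/4, d'=-11/6
back: M1=-11/6
M: M0=0, M1=-11/6, M2=0
seg 0: a=-2, c=M0/2=0, d=(M1−M0)/(6·3)=-11/108, b=Δ0−h0·(2M0+M1)/6=9/4
seg 1: a=2, c=M1/2=-11/12, d=(M2−M1)/(6·3)=11/108, b=Δ1−h1·(2M1+M2)/6=-1/2
t_q=9/4 → seg 0, τ=9/4; S=-2+9/4·τ+0·τ²+-11/108·τ³=487/256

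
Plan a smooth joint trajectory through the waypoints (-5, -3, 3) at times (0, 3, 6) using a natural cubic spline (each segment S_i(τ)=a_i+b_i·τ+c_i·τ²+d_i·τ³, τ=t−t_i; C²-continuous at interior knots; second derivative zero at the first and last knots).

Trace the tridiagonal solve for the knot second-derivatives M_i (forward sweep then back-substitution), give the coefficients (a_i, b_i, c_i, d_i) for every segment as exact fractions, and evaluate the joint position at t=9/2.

  seg 0: a=-5 b=1/3 c=0 d=1/27
  seg 1: a=-3 b=4/3 c=1/3 d=-1/27
S(9/2) = -3/8

Δ: Δ0=2/3, Δ1=2
row 1: diag=12, rhs=8; c'=1/4, d'=2/3
back: M1=2/3
M: M0=0, M1=2/3, M2=0
seg 0: a=-5, c=M0/2=0, d=(M1−M0)/(6·3)=1/27, b=Δ0−h0·(2M0+M1)/6=1/3
seg 1: a=-3, c=M1/2=1/3, d=(M2−M1)/(6·3)=-1/27, b=Δ1−h1·(2M1+M2)/6=4/3
t_q=9/2 → seg 1, τ=3/2; S=-3+4/3·τ+1/3·τ²+-1/27·τ³=-3/8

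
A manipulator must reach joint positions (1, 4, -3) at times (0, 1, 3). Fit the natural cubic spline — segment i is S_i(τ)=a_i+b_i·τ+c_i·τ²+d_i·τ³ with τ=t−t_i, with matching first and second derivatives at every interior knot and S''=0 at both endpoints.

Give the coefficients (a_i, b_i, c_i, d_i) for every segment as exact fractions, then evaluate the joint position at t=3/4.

  seg 0: a=1 b=49/12 c=0 d=-13/12
  seg 1: a=4 b=5/6 c=-13/4 d=13/24
S(3/4) = 923/256

Δ: Δ0=3, Δ1=-7/2
row 1: diag=6, rhs=-39; c'=1/3, d'=-13/2
back: M1=-13/2
M: M0=0, M1=-13/2, M2=0
seg 0: a=1, c=M0/2=0, d=(M1−M0)/(6·1)=-13/12, b=Δ0−h0·(2M0+M1)/6=49/12
seg 1: a=4, c=M1/2=-13/4, d=(M2−M1)/(6·2)=13/24, b=Δ1−h1·(2M1+M2)/6=5/6
t_q=3/4 → seg 0, τ=3/4; S=1+49/12·τ+0·τ²+-13/12·τ³=923/256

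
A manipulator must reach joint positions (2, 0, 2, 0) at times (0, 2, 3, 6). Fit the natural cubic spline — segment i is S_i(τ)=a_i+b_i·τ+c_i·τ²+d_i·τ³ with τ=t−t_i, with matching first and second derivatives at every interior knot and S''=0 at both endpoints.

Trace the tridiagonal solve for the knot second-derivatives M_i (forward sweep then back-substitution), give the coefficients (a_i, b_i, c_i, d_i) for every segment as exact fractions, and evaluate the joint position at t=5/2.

  seg 0: a=2 b=-301/141 c=0 d=40/141
  seg 1: a=0 b=179/141 c=80/47 d=-137/141
  seg 2: a=2 b=248/141 c=-57/47 d=19/141
S(5/2) = 353/376

Δ: Δ0=-1, Δ1=2, Δ2=-2/3
row 1: diag=6, rhs=18; c'=1/6, d'=3
row 2: denom=8−1·1/6=47/6; d'=(-16−1·3)/(47/6)=-114/47
back: M2=-114/47
back: M1=3−1/6·-114/47=160/47
M: M0=0, M1=160/47, M2=-114/47, M3=0
seg 0: a=2, c=M0/2=0, d=(M1−M0)/(6·2)=40/141, b=Δ0−h0·(2M0+M1)/6=-301/141
seg 1: a=0, c=M1/2=80/47, d=(M2−M1)/(6·1)=-137/141, b=Δ1−h1·(2M1+M2)/6=179/141
seg 2: a=2, c=M2/2=-57/47, d=(M3−M2)/(6·3)=19/141, b=Δ2−h2·(2M2+M3)/6=248/141
t_q=5/2 → seg 1, τ=1/2; S=0+179/141·τ+80/47·τ²+-137/141·τ³=353/376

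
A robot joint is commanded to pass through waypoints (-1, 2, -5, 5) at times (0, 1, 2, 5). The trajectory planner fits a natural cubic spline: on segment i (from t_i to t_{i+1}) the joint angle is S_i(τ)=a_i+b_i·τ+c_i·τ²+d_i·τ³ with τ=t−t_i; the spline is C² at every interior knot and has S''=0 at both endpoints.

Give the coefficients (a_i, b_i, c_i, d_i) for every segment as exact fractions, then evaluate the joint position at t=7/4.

  seg 0: a=-1 b=550/93 c=0 d=-271/93
  seg 1: a=2 b=-263/93 c=-271/31 d=425/93
  seg 2: a=-5 b=-614/93 c=154/31 d=-154/279
S(7/4) = -6171/1984

Δ: Δ0=3, Δ1=-7, Δ2=10/3
row 1: diag=4, rhs=-60; c'=1/4, d'=-15
row 2: denom=8−1·1/4=31/4; d'=(62−1·-15)/(31/4)=308/31
back: M2=308/31
back: M1=-15−1/4·308/31=-542/31
M: M0=0, M1=-542/31, M2=308/31, M3=0
seg 0: a=-1, c=M0/2=0, d=(M1−M0)/(6·1)=-271/93, b=Δ0−h0·(2M0+M1)/6=550/93
seg 1: a=2, c=M1/2=-271/31, d=(M2−M1)/(6·1)=425/93, b=Δ1−h1·(2M1+M2)/6=-263/93
seg 2: a=-5, c=M2/2=154/31, d=(M3−M2)/(6·3)=-154/279, b=Δ2−h2·(2M2+M3)/6=-614/93
t_q=7/4 → seg 1, τ=3/4; S=2+-263/93·τ+-271/31·τ²+425/93·τ³=-6171/1984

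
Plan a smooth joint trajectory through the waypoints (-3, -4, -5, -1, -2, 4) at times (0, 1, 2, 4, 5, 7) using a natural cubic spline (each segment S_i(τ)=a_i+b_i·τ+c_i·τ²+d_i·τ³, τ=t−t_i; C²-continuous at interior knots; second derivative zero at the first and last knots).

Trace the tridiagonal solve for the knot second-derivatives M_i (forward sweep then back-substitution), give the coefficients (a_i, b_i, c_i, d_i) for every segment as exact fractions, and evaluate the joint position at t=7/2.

Δ: Δ0=-1, Δ1=-1, Δ2=2, Δ3=-1, Δ4=3
row 1: diag=4, rhs=0; c'=1/4, d'=0
row 2: denom=6−1·1/4=23/4; d'=(18−1·0)/(23/4)=72/23
row 3: denom=6−2·8/23=122/23; d'=(-18−2·72/23)/(122/23)=-279/61
row 4: denom=6−1·23/122=709/122; d'=(24−1·-279/61)/(709/122)=3486/709
back: M4=3486/709
back: M3=-279/61−23/122·3486/709=-3900/709
back: M2=72/23−8/23·-3900/709=3576/709
back: M1=0−1/4·3576/709=-894/709
M: M0=0, M1=-894/709, M2=3576/709, M3=-3900/709, M4=3486/709, M5=0
seg 0: a=-3, c=M0/2=0, d=(M1−M0)/(6·1)=-149/709, b=Δ0−h0·(2M0+M1)/6=-560/709
seg 1: a=-4, c=M1/2=-447/709, d=(M2−M1)/(6·1)=745/709, b=Δ1−h1·(2M1+M2)/6=-1007/709
seg 2: a=-5, c=M2/2=1788/709, d=(M3−M2)/(6·2)=-623/709, b=Δ2−h2·(2M2+M3)/6=334/709
seg 3: a=-1, c=M3/2=-1950/709, d=(M4−M3)/(6·1)=1231/709, b=Δ3−h3·(2M3+M4)/6=10/709
seg 4: a=-2, c=M4/2=1743/709, d=(M5−M4)/(6·2)=-581/1418, b=Δ4−h4·(2M4+M5)/6=-197/709
t_q=7/2 → seg 2, τ=3/2; S=-5+334/709·τ+1788/709·τ²+-623/709·τ³=-8989/5672

  seg 0: a=-3 b=-560/709 c=0 d=-149/709
  seg 1: a=-4 b=-1007/709 c=-447/709 d=745/709
  seg 2: a=-5 b=334/709 c=1788/709 d=-623/709
  seg 3: a=-1 b=10/709 c=-1950/709 d=1231/709
  seg 4: a=-2 b=-197/709 c=1743/709 d=-581/1418
S(7/2) = -8989/5672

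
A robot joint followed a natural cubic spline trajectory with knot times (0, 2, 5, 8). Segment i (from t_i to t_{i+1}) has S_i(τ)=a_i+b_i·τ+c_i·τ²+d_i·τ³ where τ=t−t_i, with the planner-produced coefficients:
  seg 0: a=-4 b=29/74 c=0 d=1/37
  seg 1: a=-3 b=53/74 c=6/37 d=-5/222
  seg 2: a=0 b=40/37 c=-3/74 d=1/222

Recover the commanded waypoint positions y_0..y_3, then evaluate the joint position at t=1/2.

y_0 = S_0(0) = a_0 = -4
y_1 = S_1(0) = a_1 = -3
y_2 = S_2(0) = a_2 = 0
y_3 = S_2(3) = 3
t_q=1/2 is in segment 0 (τ=1/2); S_0(τ)=-1125/296

y_0=-4 y_1=-3 y_2=0 y_3=3
S(1/2) = -1125/296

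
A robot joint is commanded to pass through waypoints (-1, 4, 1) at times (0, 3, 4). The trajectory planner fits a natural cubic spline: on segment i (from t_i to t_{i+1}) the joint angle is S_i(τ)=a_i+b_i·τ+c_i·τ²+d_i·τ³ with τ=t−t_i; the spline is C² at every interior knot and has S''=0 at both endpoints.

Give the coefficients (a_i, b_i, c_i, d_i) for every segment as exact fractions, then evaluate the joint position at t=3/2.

Δ: Δ0=5/3, Δ1=-3
row 1: diag=8, rhs=-28; c'=1/8, d'=-7/2
back: M1=-7/2
M: M0=0, M1=-7/2, M2=0
seg 0: a=-1, c=M0/2=0, d=(M1−M0)/(6·3)=-7/36, b=Δ0−h0·(2M0+M1)/6=41/12
seg 1: a=4, c=M1/2=-7/4, d=(M2−M1)/(6·1)=7/12, b=Δ1−h1·(2M1+M2)/6=-11/6
t_q=3/2 → seg 0, τ=3/2; S=-1+41/12·τ+0·τ²+-7/36·τ³=111/32

  seg 0: a=-1 b=41/12 c=0 d=-7/36
  seg 1: a=4 b=-11/6 c=-7/4 d=7/12
S(3/2) = 111/32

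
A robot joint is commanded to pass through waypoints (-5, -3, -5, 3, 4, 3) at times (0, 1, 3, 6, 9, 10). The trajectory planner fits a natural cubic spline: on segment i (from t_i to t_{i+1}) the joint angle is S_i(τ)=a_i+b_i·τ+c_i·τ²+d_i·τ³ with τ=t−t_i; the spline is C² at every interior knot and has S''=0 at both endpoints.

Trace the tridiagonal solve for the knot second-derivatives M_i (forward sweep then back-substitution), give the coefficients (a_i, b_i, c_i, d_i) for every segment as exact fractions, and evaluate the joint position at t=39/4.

  seg 0: a=-5 b=100/37 c=0 d=-26/37
  seg 1: a=-3 b=22/37 c=-78/37 d=97/148
  seg 2: a=-5 b=1/37 c=135/74 d=-17/54
  seg 3: a=3 b=183/74 c=-112/111 d=197/1998
  seg 4: a=4 b=-34/37 c=-9/74 d=3/74
S(39/4) = 15437/4736

Δ: Δ0=2, Δ1=-1, Δ2=8/3, Δ3=1/3, Δ4=-1
row 1: diag=6, rhs=-18; c'=1/3, d'=-3
row 2: denom=10−2·1/3=28/3; d'=(22−2·-3)/(28/3)=3
row 3: denom=12−3·9/28=309/28; d'=(-14−3·3)/(309/28)=-644/309
row 4: denom=8−3·28/103=740/103; d'=(-8−3·-644/309)/(740/103)=-9/37
back: M4=-9/37
back: M3=-644/309−28/103·-9/37=-224/111
back: M2=3−9/28·-224/111=135/37
back: M1=-3−1/3·135/37=-156/37
M: M0=0, M1=-156/37, M2=135/37, M3=-224/111, M4=-9/37, M5=0
seg 0: a=-5, c=M0/2=0, d=(M1−M0)/(6·1)=-26/37, b=Δ0−h0·(2M0+M1)/6=100/37
seg 1: a=-3, c=M1/2=-78/37, d=(M2−M1)/(6·2)=97/148, b=Δ1−h1·(2M1+M2)/6=22/37
seg 2: a=-5, c=M2/2=135/74, d=(M3−M2)/(6·3)=-17/54, b=Δ2−h2·(2M2+M3)/6=1/37
seg 3: a=3, c=M3/2=-112/111, d=(M4−M3)/(6·3)=197/1998, b=Δ3−h3·(2M3+M4)/6=183/74
seg 4: a=4, c=M4/2=-9/74, d=(M5−M4)/(6·1)=3/74, b=Δ4−h4·(2M4+M5)/6=-34/37
t_q=39/4 → seg 4, τ=3/4; S=4+-34/37·τ+-9/74·τ²+3/74·τ³=15437/4736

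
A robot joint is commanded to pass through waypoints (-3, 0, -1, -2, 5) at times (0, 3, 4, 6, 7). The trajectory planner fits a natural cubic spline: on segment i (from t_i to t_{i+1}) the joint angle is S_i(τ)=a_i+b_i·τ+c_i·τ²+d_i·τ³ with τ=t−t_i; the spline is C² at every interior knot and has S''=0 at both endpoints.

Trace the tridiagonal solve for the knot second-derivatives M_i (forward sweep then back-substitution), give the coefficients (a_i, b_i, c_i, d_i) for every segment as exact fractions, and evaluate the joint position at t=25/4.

Δ: Δ0=1, Δ1=-1, Δ2=-1/2, Δ3=7
row 1: diag=8, rhs=-12; c'=1/8, d'=-3/2
row 2: denom=6−1·1/8=47/8; d'=(3−1·-3/2)/(47/8)=36/47
row 3: denom=6−2·16/47=250/47; d'=(45−2·36/47)/(250/47)=2043/250
back: M3=2043/250
back: M2=36/47−16/47·2043/250=-252/125
back: M1=-3/2−1/8·-252/125=-156/125
M: M0=0, M1=-156/125, M2=-252/125, M3=2043/250, M4=0
seg 0: a=-3, c=M0/2=0, d=(M1−M0)/(6·3)=-26/375, b=Δ0−h0·(2M0+M1)/6=203/125
seg 1: a=0, c=M1/2=-78/125, d=(M2−M1)/(6·1)=-16/125, b=Δ1−h1·(2M1+M2)/6=-31/125
seg 2: a=-1, c=M2/2=-126/125, d=(M3−M2)/(6·2)=849/1000, b=Δ2−h2·(2M2+M3)/6=-47/25
seg 3: a=-2, c=M3/2=2043/500, d=(M4−M3)/(6·1)=-681/500, b=Δ3−h3·(2M3+M4)/6=1069/250
t_q=25/4 → seg 3, τ=1/4; S=-2+1069/250·τ+2043/500·τ²+-681/500·τ³=-22301/32000

  seg 0: a=-3 b=203/125 c=0 d=-26/375
  seg 1: a=0 b=-31/125 c=-78/125 d=-16/125
  seg 2: a=-1 b=-47/25 c=-126/125 d=849/1000
  seg 3: a=-2 b=1069/250 c=2043/500 d=-681/500
S(25/4) = -22301/32000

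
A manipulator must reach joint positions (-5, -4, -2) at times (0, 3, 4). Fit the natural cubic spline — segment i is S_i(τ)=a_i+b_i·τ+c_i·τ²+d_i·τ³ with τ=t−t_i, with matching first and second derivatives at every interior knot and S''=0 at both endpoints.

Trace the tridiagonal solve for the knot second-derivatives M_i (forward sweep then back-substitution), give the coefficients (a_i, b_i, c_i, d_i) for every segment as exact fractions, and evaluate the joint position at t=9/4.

  seg 0: a=-5 b=-7/24 c=0 d=5/72
  seg 1: a=-4 b=19/12 c=5/8 d=-5/24
S(9/4) = -2491/512

Δ: Δ0=1/3, Δ1=2
row 1: diag=8, rhs=10; c'=1/8, d'=5/4
back: M1=5/4
M: M0=0, M1=5/4, M2=0
seg 0: a=-5, c=M0/2=0, d=(M1−M0)/(6·3)=5/72, b=Δ0−h0·(2M0+M1)/6=-7/24
seg 1: a=-4, c=M1/2=5/8, d=(M2−M1)/(6·1)=-5/24, b=Δ1−h1·(2M1+M2)/6=19/12
t_q=9/4 → seg 0, τ=9/4; S=-5+-7/24·τ+0·τ²+5/72·τ³=-2491/512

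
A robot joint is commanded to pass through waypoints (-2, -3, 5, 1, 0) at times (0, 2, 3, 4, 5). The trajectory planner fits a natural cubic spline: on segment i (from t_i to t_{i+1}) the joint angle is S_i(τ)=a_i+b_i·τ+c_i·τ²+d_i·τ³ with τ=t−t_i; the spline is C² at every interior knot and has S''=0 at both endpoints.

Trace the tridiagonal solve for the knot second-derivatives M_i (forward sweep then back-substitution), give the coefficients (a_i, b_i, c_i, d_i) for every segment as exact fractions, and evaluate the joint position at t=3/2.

  seg 0: a=-2 b=-200/43 c=0 d=357/344
  seg 1: a=-3 b=671/86 c=1071/172 d=-1037/172
  seg 2: a=5 b=373/172 c=-510/43 d=979/172
  seg 3: a=1 b=-385/86 c=897/172 d=-299/172
S(3/2) = -15065/2752

Δ: Δ0=-1/2, Δ1=8, Δ2=-4, Δ3=-1
row 1: diag=6, rhs=51; c'=1/6, d'=17/2
row 2: denom=4−1·1/6=23/6; d'=(-72−1·17/2)/(23/6)=-21
row 3: denom=4−1·6/23=86/23; d'=(18−1·-21)/(86/23)=897/86
back: M3=897/86
back: M2=-21−6/23·897/86=-1020/43
back: M1=17/2−1/6·-1020/43=1071/86
M: M0=0, M1=1071/86, M2=-1020/43, M3=897/86, M4=0
seg 0: a=-2, c=M0/2=0, d=(M1−M0)/(6·2)=357/344, b=Δ0−h0·(2M0+M1)/6=-200/43
seg 1: a=-3, c=M1/2=1071/172, d=(M2−M1)/(6·1)=-1037/172, b=Δ1−h1·(2M1+M2)/6=671/86
seg 2: a=5, c=M2/2=-510/43, d=(M3−M2)/(6·1)=979/172, b=Δ2−h2·(2M2+M3)/6=373/172
seg 3: a=1, c=M3/2=897/172, d=(M4−M3)/(6·1)=-299/172, b=Δ3−h3·(2M3+M4)/6=-385/86
t_q=3/2 → seg 0, τ=3/2; S=-2+-200/43·τ+0·τ²+357/344·τ³=-15065/2752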